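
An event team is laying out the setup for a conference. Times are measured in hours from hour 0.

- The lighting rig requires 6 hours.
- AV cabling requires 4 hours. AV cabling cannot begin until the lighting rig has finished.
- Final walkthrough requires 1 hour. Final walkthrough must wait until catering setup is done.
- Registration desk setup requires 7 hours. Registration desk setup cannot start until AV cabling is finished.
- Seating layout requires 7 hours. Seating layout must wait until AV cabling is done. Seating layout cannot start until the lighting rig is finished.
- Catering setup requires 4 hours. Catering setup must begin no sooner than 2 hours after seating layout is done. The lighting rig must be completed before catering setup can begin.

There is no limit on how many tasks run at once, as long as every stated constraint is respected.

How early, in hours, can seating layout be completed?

17

Nothing blocks the lighting rig, so it runs from hour 0 to hour 6.
After the lighting rig (finishes hour 6), AV cabling can start at hour 6 and finishes at hour 10.
Seating layout cannot start until AV cabling (finishes hour 10); the lighting rig (finishes hour 6). The controlling bound is hour 10, so seating layout finishes at 10 + 7 = hour 17.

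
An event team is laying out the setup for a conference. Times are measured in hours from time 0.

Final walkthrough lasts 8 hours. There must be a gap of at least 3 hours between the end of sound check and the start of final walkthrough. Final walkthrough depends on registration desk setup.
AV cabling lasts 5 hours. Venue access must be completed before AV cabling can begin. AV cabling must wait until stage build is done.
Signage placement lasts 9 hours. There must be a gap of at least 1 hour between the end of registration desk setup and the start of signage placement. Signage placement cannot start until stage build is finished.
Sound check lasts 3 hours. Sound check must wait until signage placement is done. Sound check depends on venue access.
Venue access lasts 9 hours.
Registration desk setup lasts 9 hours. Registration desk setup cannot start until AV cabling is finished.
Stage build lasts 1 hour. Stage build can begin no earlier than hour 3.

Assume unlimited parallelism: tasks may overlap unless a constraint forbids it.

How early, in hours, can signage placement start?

After its own release at hour 3, stage build can start at hour 3 and finishes at hour 4.
Venue access can start immediately at hour 0; it finishes at hour 9.
AV cabling cannot start until venue access (finishes hour 9); stage build (finishes hour 4). The controlling bound is hour 9, so AV cabling finishes at 9 + 5 = hour 14.
Registration desk setup cannot begin until AV cabling (finishes hour 14). It runs from hour 14 to 14 + 9 = hour 23.
Signage placement waits on registration desk setup (finishes hour 23, plus 1-hour gap → hour 24); stage build (finishes hour 4). The latest of these is hour 24, which is the earliest signage placement can start.

24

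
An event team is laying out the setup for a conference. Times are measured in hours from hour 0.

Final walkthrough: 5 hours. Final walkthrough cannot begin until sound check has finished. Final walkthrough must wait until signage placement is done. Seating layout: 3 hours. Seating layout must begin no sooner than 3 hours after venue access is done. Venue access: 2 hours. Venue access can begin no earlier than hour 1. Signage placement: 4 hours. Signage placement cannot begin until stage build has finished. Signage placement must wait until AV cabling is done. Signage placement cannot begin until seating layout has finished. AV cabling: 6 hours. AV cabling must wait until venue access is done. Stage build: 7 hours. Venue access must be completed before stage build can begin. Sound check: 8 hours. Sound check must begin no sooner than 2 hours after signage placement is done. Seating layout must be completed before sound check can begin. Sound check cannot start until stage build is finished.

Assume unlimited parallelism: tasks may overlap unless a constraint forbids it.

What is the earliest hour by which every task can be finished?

After its own release at hour 1, venue access can start at hour 1 and finishes at hour 3.
After venue access (finishes hour 3, plus 3-hour gap → hour 6), seating layout can start at hour 6 and finishes at hour 9.
AV cabling cannot begin until venue access (finishes hour 3). It runs from hour 3 to 3 + 6 = hour 9.
Stage build cannot begin until venue access (finishes hour 3). It runs from hour 3 to 3 + 7 = hour 10.
Signage placement needs all of stage build (finishes hour 10); AV cabling (finishes hour 9); seating layout (finishes hour 9). That puts its earliest start at hour 10; it finishes at 10 + 4 = hour 14.
For sound check: signage placement (finishes hour 14, plus 2-hour gap → hour 16); seating layout (finishes hour 9); stage build (finishes hour 10). Taking the maximum gives a start of hour 16, and it finishes at 16 + 8 = hour 24.
For final walkthrough: sound check (finishes hour 24); signage placement (finishes hour 14). Taking the maximum gives a start of hour 24, and it finishes at 24 + 5 = hour 29.
All tasks are finished once the last one completes. Finish times: Venue access at 3, Stage build at 10, AV cabling at 9, Seating layout at 9, Signage placement at 14, Sound check at 24, Final walkthrough at 29. The latest is hour 29.

29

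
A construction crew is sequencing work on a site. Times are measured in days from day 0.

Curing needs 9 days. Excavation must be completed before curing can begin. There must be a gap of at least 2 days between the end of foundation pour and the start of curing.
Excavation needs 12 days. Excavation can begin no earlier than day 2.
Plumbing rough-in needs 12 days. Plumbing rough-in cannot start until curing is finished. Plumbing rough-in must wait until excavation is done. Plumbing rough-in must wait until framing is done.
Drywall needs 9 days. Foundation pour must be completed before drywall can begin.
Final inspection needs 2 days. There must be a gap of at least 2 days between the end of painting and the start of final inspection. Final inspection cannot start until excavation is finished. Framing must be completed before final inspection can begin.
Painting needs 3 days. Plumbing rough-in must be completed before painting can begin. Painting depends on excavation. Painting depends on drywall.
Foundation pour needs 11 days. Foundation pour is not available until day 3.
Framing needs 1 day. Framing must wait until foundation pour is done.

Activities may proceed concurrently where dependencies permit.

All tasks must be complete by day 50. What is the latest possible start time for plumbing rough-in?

Final inspection has no dependents, so it just needs to finish by day 50. Starting by 50 − 2 = day 48 achieves that.
Painting must finish before final inspection (must start by day 48, minus 2-day gap → day 46). With a 3-day duration, painting must start by 46 − 3 = day 43.
Plumbing rough-in feeds into painting (must start by day 43); so plumbing rough-in must finish by day 43 and therefore start by day 31.

31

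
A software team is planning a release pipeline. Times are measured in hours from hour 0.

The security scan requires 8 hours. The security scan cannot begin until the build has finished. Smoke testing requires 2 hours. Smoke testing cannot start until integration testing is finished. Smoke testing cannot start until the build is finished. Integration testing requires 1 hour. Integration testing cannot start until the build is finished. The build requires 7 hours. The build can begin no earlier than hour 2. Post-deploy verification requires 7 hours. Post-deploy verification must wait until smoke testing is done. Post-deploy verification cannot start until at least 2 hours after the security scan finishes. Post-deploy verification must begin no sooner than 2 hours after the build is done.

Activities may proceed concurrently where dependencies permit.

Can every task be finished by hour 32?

After its own release at hour 2, the build can start at hour 2 and finishes at hour 9.
The security scan waits on the build (finishes hour 9), so it starts at hour 9 and finishes at 9 + 8 = hour 17.
After the build (finishes hour 9), integration testing can start at hour 9 and finishes at hour 10.
Smoke testing has to wait for integration testing (finishes hour 10); the build (finishes hour 9). The latest of these is hour 10, so smoke testing runs hour 10 to 10 + 2 = hour 12.
Post-deploy verification needs all of smoke testing (finishes hour 12); the security scan (finishes hour 17, plus 2-hour gap → hour 19); the build (finishes hour 9, plus 2-hour gap → hour 11). That puts its earliest start at hour 19; it finishes at 19 + 7 = hour 26.
Every task is finished by hour 26, which is no later than the deadline of 32, so the schedule is feasible.

Yes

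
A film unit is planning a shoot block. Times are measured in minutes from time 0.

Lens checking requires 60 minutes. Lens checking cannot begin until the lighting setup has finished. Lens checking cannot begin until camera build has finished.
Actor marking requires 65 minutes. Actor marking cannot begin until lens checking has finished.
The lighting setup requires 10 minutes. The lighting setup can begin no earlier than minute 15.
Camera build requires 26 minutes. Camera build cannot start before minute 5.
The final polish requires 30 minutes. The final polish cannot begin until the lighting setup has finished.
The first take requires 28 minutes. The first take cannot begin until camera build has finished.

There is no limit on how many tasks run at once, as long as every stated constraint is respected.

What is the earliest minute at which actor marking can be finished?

156

Camera build cannot begin until its own release at minute 5. It runs from minute 5 to 5 + 26 = minute 31.
After its own release at minute 15, the lighting setup can start at minute 15 and finishes at minute 25.
For lens checking: the lighting setup (finishes minute 25); camera build (finishes minute 31). Taking the maximum gives a start of minute 31, and it finishes at 31 + 60 = minute 91.
Actor marking cannot begin until lens checking (finishes minute 91). It runs from minute 91 to 91 + 65 = minute 156.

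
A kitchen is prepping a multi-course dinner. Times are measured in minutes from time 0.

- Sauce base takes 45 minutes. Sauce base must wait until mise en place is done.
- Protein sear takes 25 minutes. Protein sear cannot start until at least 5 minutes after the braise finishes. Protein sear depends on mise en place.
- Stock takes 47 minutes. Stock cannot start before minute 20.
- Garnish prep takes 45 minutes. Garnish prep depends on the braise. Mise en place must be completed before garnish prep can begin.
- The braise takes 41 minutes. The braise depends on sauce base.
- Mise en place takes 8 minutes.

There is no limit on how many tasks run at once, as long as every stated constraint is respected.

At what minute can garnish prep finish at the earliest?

Mise en place can start immediately at minute 0; it finishes at minute 8.
Sauce base cannot begin until mise en place (finishes minute 8). It runs from minute 8 to 8 + 45 = minute 53.
The braise waits on sauce base (finishes minute 53), so it starts at minute 53 and finishes at 53 + 41 = minute 94.
Garnish prep has to wait for the braise (finishes minute 94); mise en place (finishes minute 8). The latest of these is minute 94, so garnish prep runs minute 94 to 94 + 45 = minute 139.

139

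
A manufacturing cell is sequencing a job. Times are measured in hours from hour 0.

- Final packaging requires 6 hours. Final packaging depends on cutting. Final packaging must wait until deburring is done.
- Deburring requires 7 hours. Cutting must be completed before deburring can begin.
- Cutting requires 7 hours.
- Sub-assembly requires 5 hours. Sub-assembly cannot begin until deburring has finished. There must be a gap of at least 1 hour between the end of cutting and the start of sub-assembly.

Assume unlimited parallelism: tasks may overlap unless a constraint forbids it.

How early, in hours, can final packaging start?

14

Nothing blocks cutting, so it runs from hour 0 to hour 7.
After cutting (finishes hour 7), deburring can start at hour 7 and finishes at hour 14.
Final packaging waits on cutting (finishes hour 7); deburring (finishes hour 14). The latest of these is hour 14, which is the earliest final packaging can start.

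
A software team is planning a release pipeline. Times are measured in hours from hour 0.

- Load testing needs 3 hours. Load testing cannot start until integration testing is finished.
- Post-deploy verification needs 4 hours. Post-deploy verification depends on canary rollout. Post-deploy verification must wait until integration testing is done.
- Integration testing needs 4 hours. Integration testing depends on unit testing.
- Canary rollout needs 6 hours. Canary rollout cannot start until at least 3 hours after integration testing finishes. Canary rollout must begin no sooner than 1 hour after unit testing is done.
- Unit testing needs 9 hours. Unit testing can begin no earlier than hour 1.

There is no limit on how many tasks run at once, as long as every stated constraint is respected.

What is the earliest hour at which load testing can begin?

14

After its own release at hour 1, unit testing can start at hour 1 and finishes at hour 10.
Integration testing waits on unit testing (finishes hour 10), so it starts at hour 10 and finishes at 10 + 4 = hour 14.
Load testing waits on integration testing (finishes hour 14), so the earliest it can start is hour 14.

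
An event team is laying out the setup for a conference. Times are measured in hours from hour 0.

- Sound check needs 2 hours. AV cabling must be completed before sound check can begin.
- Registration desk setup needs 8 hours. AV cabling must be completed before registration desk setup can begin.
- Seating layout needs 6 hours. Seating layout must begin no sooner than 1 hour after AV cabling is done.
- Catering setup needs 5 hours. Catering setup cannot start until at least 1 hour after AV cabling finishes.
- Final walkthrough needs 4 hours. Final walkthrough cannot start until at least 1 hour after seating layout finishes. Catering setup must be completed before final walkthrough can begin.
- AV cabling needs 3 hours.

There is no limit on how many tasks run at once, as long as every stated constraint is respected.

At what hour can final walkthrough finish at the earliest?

AV cabling has no prerequisites, so it starts at hour 0 and finishes at hour 3.
After AV cabling (finishes hour 3, plus 1-hour gap → hour 4), catering setup can start at hour 4 and finishes at hour 9.
Seating layout waits on AV cabling (finishes hour 3, plus 1-hour gap → hour 4), so it starts at hour 4 and finishes at 4 + 6 = hour 10.
Final walkthrough needs all of seating layout (finishes hour 10, plus 1-hour gap → hour 11); catering setup (finishes hour 9). That puts its earliest start at hour 11; it finishes at 11 + 4 = hour 15.

15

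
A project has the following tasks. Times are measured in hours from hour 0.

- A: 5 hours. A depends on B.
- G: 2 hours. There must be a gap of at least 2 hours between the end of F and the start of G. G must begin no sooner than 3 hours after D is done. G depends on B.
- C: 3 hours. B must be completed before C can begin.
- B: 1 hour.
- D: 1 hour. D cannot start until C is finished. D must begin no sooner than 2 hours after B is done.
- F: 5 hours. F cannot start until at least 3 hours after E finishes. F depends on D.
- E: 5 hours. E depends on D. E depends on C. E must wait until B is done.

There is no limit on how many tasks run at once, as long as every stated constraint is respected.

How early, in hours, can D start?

B has no prerequisites, so it starts at hour 0 and finishes at hour 1.
After B (finishes hour 1), C can start at hour 1 and finishes at hour 4.
D waits on C (finishes hour 4); B (finishes hour 1, plus 2-hour gap → hour 3). The latest of these is hour 4, which is the earliest D can start.

4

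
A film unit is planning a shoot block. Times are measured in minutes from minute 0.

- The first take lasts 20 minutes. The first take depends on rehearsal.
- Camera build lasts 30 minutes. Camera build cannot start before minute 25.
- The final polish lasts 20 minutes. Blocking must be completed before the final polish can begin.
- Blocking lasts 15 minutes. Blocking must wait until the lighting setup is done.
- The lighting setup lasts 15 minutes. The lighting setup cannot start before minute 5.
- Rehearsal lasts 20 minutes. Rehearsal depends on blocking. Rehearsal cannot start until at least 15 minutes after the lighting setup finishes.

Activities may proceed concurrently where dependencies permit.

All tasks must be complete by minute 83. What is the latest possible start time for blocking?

The first take has no dependents, so it just needs to finish by minute 83. Starting by 83 − 20 = minute 63 achieves that.
Rehearsal must finish before the first take (must start by minute 63). With a 20-minute duration, rehearsal must start by 63 − 20 = minute 43.
The final polish must finish by minute 83; it takes 20 minutes, so it must start by 83 − 20 = minute 63.
For blocking: rehearsal (must start by minute 43); the final polish (must start by minute 63). The most restrictive is minute 43; with a 15-minute duration, blocking must start by minute 28.

28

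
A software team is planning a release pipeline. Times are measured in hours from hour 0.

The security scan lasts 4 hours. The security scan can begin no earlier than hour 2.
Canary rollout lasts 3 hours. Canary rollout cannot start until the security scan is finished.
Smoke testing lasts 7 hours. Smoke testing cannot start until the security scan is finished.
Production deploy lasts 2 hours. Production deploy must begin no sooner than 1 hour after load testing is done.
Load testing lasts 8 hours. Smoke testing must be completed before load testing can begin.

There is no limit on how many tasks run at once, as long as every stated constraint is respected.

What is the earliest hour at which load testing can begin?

13

After its own release at hour 2, the security scan can start at hour 2 and finishes at hour 6.
After the security scan (finishes hour 6), smoke testing can start at hour 6 and finishes at hour 13.
Load testing waits on smoke testing (finishes hour 13), so the earliest it can start is hour 13.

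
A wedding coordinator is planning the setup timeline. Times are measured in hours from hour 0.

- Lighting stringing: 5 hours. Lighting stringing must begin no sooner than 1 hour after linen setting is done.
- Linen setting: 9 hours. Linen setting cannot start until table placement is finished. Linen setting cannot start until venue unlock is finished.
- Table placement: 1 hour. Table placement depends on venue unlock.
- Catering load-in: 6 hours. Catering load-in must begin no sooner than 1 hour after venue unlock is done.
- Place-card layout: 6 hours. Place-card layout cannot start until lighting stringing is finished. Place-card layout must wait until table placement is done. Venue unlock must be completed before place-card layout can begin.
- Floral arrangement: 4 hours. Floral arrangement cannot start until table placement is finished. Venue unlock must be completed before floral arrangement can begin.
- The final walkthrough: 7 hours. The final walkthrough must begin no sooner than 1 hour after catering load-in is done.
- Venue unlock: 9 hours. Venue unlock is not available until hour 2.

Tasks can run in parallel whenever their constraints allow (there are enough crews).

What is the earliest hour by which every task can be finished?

33

After its own release at hour 2, venue unlock can start at hour 2 and finishes at hour 11.
Catering load-in waits on venue unlock (finishes hour 11, plus 1-hour gap → hour 12), so it starts at hour 12 and finishes at 12 + 6 = hour 18.
After catering load-in (finishes hour 18, plus 1-hour gap → hour 19), the final walkthrough can start at hour 19 and finishes at hour 26.
After venue unlock (finishes hour 11), table placement can start at hour 11 and finishes at hour 12.
For floral arrangement: table placement (finishes hour 12); venue unlock (finishes hour 11). Taking the maximum gives a start of hour 12, and it finishes at 12 + 4 = hour 16.
For linen setting: table placement (finishes hour 12); venue unlock (finishes hour 11). Taking the maximum gives a start of hour 12, and it finishes at 12 + 9 = hour 21.
Lighting stringing waits on linen setting (finishes hour 21, plus 1-hour gap → hour 22), so it starts at hour 22 and finishes at 22 + 5 = hour 27.
Place-card layout cannot start until lighting stringing (finishes hour 27); table placement (finishes hour 12); venue unlock (finishes hour 11). The controlling bound is hour 27, so place-card layout finishes at 27 + 6 = hour 33.
All tasks are finished once the last one completes. Finish times: Venue unlock at 11, Table placement at 12, Linen setting at 21, Floral arrangement at 16, Lighting stringing at 27, Catering load-in at 18, Place-card layout at 33, The final walkthrough at 26. The latest is hour 33.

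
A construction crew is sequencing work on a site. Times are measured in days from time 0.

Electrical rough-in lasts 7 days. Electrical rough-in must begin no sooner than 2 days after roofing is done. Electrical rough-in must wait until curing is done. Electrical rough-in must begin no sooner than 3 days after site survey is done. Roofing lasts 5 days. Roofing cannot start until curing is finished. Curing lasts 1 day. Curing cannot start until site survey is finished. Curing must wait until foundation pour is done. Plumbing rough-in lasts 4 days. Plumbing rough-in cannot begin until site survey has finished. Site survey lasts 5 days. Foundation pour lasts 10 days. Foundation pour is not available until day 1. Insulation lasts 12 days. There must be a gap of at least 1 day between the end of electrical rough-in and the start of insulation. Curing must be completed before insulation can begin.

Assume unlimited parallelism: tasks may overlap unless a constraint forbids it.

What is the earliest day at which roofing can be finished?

After its own release at day 1, foundation pour can start at day 1 and finishes at day 11.
Site survey has no prerequisites, so it starts at day 0 and finishes at day 5.
For curing: site survey (finishes day 5); foundation pour (finishes day 11). Taking the maximum gives a start of day 11, and it finishes at 11 + 1 = day 12.
After curing (finishes day 12), roofing can start at day 12 and finishes at day 17.

17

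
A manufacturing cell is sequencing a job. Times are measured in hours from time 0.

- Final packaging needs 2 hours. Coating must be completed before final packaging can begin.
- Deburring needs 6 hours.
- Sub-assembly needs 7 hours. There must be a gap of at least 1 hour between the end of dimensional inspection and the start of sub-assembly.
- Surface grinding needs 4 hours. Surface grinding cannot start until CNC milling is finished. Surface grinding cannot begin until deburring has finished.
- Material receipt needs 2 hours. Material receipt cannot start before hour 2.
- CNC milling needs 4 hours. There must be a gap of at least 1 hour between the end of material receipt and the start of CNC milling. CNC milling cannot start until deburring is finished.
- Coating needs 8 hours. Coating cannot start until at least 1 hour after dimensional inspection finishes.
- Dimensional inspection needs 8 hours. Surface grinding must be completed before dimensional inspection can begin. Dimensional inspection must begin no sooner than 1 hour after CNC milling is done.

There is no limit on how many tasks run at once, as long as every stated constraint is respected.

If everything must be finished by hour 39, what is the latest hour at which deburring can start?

6

Final packaging has no dependents, so it just needs to finish by hour 39. Starting by 39 − 2 = hour 37 achieves that.
Coating has to be done before final packaging (must start by hour 37). That means finishing by hour 37, i.e. starting by 37 − 8 = hour 29.
To finish by hour 39, sub-assembly (duration 7) must start no later than hour 32.
For dimensional inspection: coating (must start by hour 29, minus 1-hour gap → hour 28); sub-assembly (must start by hour 32, minus 1-hour gap → hour 31). The most restrictive is hour 28; with an 8-hour duration, dimensional inspection must start by hour 20.
Since dimensional inspection (must start by hour 20) depends on it, surface grinding must finish by hour 20. Backing off its 4-hour duration gives a latest start of hour 16.
CNC milling has several dependents: surface grinding (must start by hour 16); dimensional inspection (must start by hour 20, minus 1-hour gap → hour 19). The earliest of those limits is hour 16, so CNC milling must start by 16 − 4 = hour 12.
For deburring: CNC milling (must start by hour 12); surface grinding (must start by hour 16). The most restrictive is hour 12; with a 6-hour duration, deburring must start by hour 6.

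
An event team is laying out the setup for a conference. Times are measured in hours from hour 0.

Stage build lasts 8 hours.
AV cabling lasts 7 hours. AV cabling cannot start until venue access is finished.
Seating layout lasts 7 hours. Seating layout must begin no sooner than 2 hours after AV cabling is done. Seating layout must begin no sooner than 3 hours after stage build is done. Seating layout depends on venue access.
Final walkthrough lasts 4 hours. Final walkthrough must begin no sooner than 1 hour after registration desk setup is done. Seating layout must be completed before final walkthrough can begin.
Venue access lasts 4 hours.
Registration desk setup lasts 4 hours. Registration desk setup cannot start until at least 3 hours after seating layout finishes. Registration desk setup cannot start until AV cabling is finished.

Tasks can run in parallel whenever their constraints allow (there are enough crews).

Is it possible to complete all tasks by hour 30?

No

Stage build can start immediately at hour 0; it finishes at hour 8.
Venue access has no prerequisites, so it starts at hour 0 and finishes at hour 4.
After venue access (finishes hour 4), AV cabling can start at hour 4 and finishes at hour 11.
Seating layout needs all of AV cabling (finishes hour 11, plus 2-hour gap → hour 13); stage build (finishes hour 8, plus 3-hour gap → hour 11); venue access (finishes hour 4). That puts its earliest start at hour 13; it finishes at 13 + 7 = hour 20.
Registration desk setup cannot start until seating layout (finishes hour 20, plus 3-hour gap → hour 23); AV cabling (finishes hour 11). The controlling bound is hour 23, so registration desk setup finishes at 23 + 4 = hour 27.
Final walkthrough has to wait for registration desk setup (finishes hour 27, plus 1-hour gap → hour 28); seating layout (finishes hour 20). The latest of these is hour 28, so final walkthrough runs hour 28 to 28 + 4 = hour 32.
The earliest everything can be done is hour 32, which is after the deadline of 30, so it is not possible.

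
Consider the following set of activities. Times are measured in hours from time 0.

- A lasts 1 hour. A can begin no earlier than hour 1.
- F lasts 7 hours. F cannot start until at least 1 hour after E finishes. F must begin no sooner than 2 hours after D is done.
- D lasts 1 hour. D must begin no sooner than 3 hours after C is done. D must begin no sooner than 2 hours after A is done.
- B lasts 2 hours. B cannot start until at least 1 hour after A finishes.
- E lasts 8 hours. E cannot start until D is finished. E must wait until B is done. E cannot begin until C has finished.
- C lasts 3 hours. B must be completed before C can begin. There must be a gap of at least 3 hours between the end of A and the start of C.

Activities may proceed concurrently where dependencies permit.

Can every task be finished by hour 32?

Yes

After its own release at hour 1, A can start at hour 1 and finishes at hour 2.
B waits on A (finishes hour 2, plus 1-hour gap → hour 3), so it starts at hour 3 and finishes at 3 + 2 = hour 5.
C needs all of B (finishes hour 5); A (finishes hour 2, plus 3-hour gap → hour 5). That puts its earliest start at hour 5; it finishes at 5 + 3 = hour 8.
D cannot start until C (finishes hour 8, plus 3-hour gap → hour 11); A (finishes hour 2, plus 2-hour gap → hour 4). The controlling bound is hour 11, so D finishes at 11 + 1 = hour 12.
E has to wait for D (finishes hour 12); B (finishes hour 5); C (finishes hour 8). The latest of these is hour 12, so E runs hour 12 to 12 + 8 = hour 20.
F cannot start until E (finishes hour 20, plus 1-hour gap → hour 21); D (finishes hour 12, plus 2-hour gap → hour 14). The controlling bound is hour 21, so F finishes at 21 + 7 = hour 28.
Every task is finished by hour 28, which is no later than the deadline of 32, so the schedule is feasible.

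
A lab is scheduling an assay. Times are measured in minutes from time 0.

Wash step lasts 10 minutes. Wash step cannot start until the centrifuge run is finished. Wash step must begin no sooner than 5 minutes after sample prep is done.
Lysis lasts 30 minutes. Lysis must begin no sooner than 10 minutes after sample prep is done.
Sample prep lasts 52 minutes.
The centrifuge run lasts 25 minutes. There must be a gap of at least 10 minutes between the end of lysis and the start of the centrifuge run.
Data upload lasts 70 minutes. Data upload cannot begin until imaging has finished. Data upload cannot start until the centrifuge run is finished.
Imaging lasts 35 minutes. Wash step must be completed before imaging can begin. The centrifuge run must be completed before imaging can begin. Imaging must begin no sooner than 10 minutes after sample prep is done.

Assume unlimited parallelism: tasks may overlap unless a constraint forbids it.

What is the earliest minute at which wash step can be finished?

137

Sample prep can start immediately at minute 0; it finishes at minute 52.
After sample prep (finishes minute 52, plus 10-minute gap → minute 62), lysis can start at minute 62 and finishes at minute 92.
The centrifuge run waits on lysis (finishes minute 92, plus 10-minute gap → minute 102), so it starts at minute 102 and finishes at 102 + 25 = minute 127.
Wash step needs all of the centrifuge run (finishes minute 127); sample prep (finishes minute 52, plus 5-minute gap → minute 57). That puts its earliest start at minute 127; it finishes at 127 + 10 = minute 137.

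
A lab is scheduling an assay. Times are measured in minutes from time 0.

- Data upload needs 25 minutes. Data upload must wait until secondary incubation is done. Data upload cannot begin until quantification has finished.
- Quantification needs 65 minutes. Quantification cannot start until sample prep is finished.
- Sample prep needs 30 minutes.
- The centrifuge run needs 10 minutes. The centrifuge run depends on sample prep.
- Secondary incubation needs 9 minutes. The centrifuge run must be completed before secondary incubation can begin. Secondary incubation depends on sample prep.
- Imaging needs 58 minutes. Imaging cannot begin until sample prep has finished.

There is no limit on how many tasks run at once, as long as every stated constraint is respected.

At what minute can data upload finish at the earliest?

Nothing blocks sample prep, so it runs from minute 0 to minute 30.
After sample prep (finishes minute 30), quantification can start at minute 30 and finishes at minute 95.
After sample prep (finishes minute 30), the centrifuge run can start at minute 30 and finishes at minute 40.
Secondary incubation needs all of the centrifuge run (finishes minute 40); sample prep (finishes minute 30). That puts its earliest start at minute 40; it finishes at 40 + 9 = minute 49.
Data upload has to wait for secondary incubation (finishes minute 49); quantification (finishes minute 95). The latest of these is minute 95, so data upload runs minute 95 to 95 + 25 = minute 120.

120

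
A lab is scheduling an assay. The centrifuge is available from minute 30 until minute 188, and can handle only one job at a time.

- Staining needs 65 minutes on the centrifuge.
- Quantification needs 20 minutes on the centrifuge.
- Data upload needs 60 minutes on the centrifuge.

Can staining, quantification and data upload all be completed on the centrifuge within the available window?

Yes

The centrifuge window is 188 − 30 = 158 minutes.
Running back to back, the jobs need 65 + 20 + 60 = 145 minutes on the centrifuge.
Since 145 ≤ 158, they fit within the window.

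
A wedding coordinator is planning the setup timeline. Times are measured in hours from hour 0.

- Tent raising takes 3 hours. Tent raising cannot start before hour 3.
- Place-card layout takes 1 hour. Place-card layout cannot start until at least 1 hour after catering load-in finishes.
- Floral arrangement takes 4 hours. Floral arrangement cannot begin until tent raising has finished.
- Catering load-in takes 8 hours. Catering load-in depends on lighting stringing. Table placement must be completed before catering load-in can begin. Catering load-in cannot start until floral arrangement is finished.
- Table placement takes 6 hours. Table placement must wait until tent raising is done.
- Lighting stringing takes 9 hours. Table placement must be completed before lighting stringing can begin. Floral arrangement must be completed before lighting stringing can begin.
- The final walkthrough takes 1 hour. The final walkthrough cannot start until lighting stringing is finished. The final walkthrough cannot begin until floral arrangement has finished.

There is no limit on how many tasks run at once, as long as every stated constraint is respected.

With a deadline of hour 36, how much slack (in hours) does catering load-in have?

Tent raising waits on its own release at hour 3, so it starts at hour 3 and finishes at 3 + 3 = hour 6.
After tent raising (finishes hour 6), floral arrangement can start at hour 6 and finishes at hour 10.
Table placement cannot begin until tent raising (finishes hour 6). It runs from hour 6 to 6 + 6 = hour 12.
Lighting stringing cannot start until table placement (finishes hour 12); floral arrangement (finishes hour 10). The controlling bound is hour 12, so lighting stringing finishes at 12 + 9 = hour 21.
For catering load-in: lighting stringing (finishes hour 21); table placement (finishes hour 12); floral arrangement (finishes hour 10). Taking the maximum gives a start of hour 21, and it finishes at 21 + 8 = hour 29.

Working backward from the deadline:
Nothing follows place-card layout; the deadline of hour 36 is its only limit. It must start by 36 − 1 = hour 35.
Catering load-in has to be done before place-card layout (must start by hour 35, minus 1-hour gap → hour 34). That means finishing by hour 34, i.e. starting by 34 − 8 = hour 26.
So catering load-in can start as early as hour 21 and as late as hour 26, giving 26 − 21 = 5 hours of slack.

5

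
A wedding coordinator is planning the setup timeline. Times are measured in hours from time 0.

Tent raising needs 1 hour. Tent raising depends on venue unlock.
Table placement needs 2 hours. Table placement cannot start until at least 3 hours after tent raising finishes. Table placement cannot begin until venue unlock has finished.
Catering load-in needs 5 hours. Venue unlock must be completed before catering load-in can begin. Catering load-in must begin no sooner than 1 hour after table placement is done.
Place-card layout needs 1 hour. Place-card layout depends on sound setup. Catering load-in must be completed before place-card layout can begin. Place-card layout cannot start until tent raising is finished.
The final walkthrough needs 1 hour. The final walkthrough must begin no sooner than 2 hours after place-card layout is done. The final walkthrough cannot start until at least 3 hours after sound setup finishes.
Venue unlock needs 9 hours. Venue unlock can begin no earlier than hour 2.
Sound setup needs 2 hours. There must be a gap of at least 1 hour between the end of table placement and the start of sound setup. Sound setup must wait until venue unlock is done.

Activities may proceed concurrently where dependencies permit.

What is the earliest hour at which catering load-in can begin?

Venue unlock waits on its own release at hour 2, so it starts at hour 2 and finishes at 2 + 9 = hour 11.
Tent raising waits on venue unlock (finishes hour 11), so it starts at hour 11 and finishes at 11 + 1 = hour 12.
For table placement: tent raising (finishes hour 12, plus 3-hour gap → hour 15); venue unlock (finishes hour 11). Taking the maximum gives a start of hour 15, and it finishes at 15 + 2 = hour 17.
Catering load-in waits on venue unlock (finishes hour 11); table placement (finishes hour 17, plus 1-hour gap → hour 18). The latest of these is hour 18, which is the earliest catering load-in can start.

18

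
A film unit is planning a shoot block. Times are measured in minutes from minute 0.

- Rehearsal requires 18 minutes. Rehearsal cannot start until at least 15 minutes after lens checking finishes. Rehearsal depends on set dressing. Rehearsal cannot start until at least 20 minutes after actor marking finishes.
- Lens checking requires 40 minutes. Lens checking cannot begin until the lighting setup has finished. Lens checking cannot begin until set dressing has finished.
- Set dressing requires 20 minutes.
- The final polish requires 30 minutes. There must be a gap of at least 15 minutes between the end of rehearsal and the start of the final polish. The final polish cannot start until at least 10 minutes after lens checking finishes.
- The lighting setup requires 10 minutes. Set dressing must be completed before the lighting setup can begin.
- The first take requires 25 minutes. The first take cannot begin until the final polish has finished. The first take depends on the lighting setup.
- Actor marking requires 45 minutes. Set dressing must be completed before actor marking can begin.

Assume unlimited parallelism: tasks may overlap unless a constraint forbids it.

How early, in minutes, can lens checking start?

Nothing blocks set dressing, so it runs from minute 0 to minute 20.
The lighting setup cannot begin until set dressing (finishes minute 20). It runs from minute 20 to 20 + 10 = minute 30.
Lens checking waits on the lighting setup (finishes minute 30); set dressing (finishes minute 20). The latest of these is minute 30, which is the earliest lens checking can start.

30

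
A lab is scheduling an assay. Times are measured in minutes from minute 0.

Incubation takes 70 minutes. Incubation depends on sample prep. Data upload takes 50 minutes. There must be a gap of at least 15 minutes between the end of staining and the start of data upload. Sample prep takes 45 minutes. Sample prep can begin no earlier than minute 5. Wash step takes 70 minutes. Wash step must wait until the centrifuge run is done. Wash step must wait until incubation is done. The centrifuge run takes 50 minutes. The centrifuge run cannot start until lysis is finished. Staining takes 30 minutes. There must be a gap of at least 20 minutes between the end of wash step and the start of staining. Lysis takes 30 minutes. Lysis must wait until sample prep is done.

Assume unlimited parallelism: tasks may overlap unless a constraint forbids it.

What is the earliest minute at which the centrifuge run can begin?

80

After its own release at minute 5, sample prep can start at minute 5 and finishes at minute 50.
After sample prep (finishes minute 50), lysis can start at minute 50 and finishes at minute 80.
The centrifuge run waits on lysis (finishes minute 80), so the earliest it can start is minute 80.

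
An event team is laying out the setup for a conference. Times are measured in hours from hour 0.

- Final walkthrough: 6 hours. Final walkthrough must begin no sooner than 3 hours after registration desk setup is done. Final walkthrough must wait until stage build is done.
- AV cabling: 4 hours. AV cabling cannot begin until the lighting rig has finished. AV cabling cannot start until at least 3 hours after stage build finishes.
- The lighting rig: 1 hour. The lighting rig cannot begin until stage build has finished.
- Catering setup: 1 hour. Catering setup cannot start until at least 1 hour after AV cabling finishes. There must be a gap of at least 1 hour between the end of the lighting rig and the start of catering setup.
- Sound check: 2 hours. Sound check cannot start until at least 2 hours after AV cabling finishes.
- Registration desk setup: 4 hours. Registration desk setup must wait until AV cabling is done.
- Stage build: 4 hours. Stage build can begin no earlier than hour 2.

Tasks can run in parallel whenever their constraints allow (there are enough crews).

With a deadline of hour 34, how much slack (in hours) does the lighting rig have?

After its own release at hour 2, stage build can start at hour 2 and finishes at hour 6.
After stage build (finishes hour 6), the lighting rig can start at hour 6 and finishes at hour 7.

Working backward from the deadline:
To finish by hour 34, final walkthrough (duration 6) must start no later than hour 28.
Registration desk setup feeds into final walkthrough (must start by hour 28, minus 3-hour gap → hour 25); so registration desk setup must finish by hour 25 and therefore start by hour 21.
Nothing follows catering setup; the deadline of hour 34 is its only limit. It must start by 34 − 1 = hour 33.
To finish by hour 34, sound check (duration 2) must start no later than hour 32.
AV cabling feeds registration desk setup (must start by hour 21); catering setup (must start by hour 33, minus 1-hour gap → hour 32); sound check (must start by hour 32, minus 2-hour gap → hour 30). Taking the minimum, AV cabling must finish by hour 21 and start by 21 − 4 = hour 17.
For the lighting rig: AV cabling (must start by hour 17); catering setup (must start by hour 33, minus 1-hour gap → hour 32). The most restrictive is hour 17; with a 1-hour duration, the lighting rig must start by hour 16.
So the lighting rig can start as early as hour 6 and as late as hour 16, giving 16 − 6 = 10 hours of slack.

10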